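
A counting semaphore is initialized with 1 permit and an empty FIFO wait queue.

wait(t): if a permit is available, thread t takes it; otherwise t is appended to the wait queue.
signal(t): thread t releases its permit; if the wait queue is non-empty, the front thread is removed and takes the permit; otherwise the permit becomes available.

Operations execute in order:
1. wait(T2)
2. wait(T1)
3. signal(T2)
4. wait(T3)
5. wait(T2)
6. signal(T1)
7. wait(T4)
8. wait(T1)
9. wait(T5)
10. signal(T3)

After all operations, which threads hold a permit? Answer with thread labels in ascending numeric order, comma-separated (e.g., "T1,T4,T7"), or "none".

Answer: T2

Derivation:
Step 1: wait(T2) -> count=0 queue=[] holders={T2}
Step 2: wait(T1) -> count=0 queue=[T1] holders={T2}
Step 3: signal(T2) -> count=0 queue=[] holders={T1}
Step 4: wait(T3) -> count=0 queue=[T3] holders={T1}
Step 5: wait(T2) -> count=0 queue=[T3,T2] holders={T1}
Step 6: signal(T1) -> count=0 queue=[T2] holders={T3}
Step 7: wait(T4) -> count=0 queue=[T2,T4] holders={T3}
Step 8: wait(T1) -> count=0 queue=[T2,T4,T1] holders={T3}
Step 9: wait(T5) -> count=0 queue=[T2,T4,T1,T5] holders={T3}
Step 10: signal(T3) -> count=0 queue=[T4,T1,T5] holders={T2}
Final holders: T2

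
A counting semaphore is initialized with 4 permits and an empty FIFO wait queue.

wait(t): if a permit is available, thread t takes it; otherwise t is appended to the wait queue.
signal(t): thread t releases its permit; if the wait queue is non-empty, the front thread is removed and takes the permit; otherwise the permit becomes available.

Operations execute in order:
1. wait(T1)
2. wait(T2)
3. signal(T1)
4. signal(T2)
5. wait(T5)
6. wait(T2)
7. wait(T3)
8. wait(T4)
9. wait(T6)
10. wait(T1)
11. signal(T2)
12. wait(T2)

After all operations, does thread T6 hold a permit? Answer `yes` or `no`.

Step 1: wait(T1) -> count=3 queue=[] holders={T1}
Step 2: wait(T2) -> count=2 queue=[] holders={T1,T2}
Step 3: signal(T1) -> count=3 queue=[] holders={T2}
Step 4: signal(T2) -> count=4 queue=[] holders={none}
Step 5: wait(T5) -> count=3 queue=[] holders={T5}
Step 6: wait(T2) -> count=2 queue=[] holders={T2,T5}
Step 7: wait(T3) -> count=1 queue=[] holders={T2,T3,T5}
Step 8: wait(T4) -> count=0 queue=[] holders={T2,T3,T4,T5}
Step 9: wait(T6) -> count=0 queue=[T6] holders={T2,T3,T4,T5}
Step 10: wait(T1) -> count=0 queue=[T6,T1] holders={T2,T3,T4,T5}
Step 11: signal(T2) -> count=0 queue=[T1] holders={T3,T4,T5,T6}
Step 12: wait(T2) -> count=0 queue=[T1,T2] holders={T3,T4,T5,T6}
Final holders: {T3,T4,T5,T6} -> T6 in holders

Answer: yes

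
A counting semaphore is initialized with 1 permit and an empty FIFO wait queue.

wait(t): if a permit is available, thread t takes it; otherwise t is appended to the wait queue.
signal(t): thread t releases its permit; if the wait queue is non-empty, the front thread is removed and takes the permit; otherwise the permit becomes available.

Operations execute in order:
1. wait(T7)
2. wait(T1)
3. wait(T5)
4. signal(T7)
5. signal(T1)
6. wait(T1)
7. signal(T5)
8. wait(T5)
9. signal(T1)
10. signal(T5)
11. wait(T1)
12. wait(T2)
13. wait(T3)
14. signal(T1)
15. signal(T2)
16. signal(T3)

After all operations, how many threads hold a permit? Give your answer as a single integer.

Answer: 0

Derivation:
Step 1: wait(T7) -> count=0 queue=[] holders={T7}
Step 2: wait(T1) -> count=0 queue=[T1] holders={T7}
Step 3: wait(T5) -> count=0 queue=[T1,T5] holders={T7}
Step 4: signal(T7) -> count=0 queue=[T5] holders={T1}
Step 5: signal(T1) -> count=0 queue=[] holders={T5}
Step 6: wait(T1) -> count=0 queue=[T1] holders={T5}
Step 7: signal(T5) -> count=0 queue=[] holders={T1}
Step 8: wait(T5) -> count=0 queue=[T5] holders={T1}
Step 9: signal(T1) -> count=0 queue=[] holders={T5}
Step 10: signal(T5) -> count=1 queue=[] holders={none}
Step 11: wait(T1) -> count=0 queue=[] holders={T1}
Step 12: wait(T2) -> count=0 queue=[T2] holders={T1}
Step 13: wait(T3) -> count=0 queue=[T2,T3] holders={T1}
Step 14: signal(T1) -> count=0 queue=[T3] holders={T2}
Step 15: signal(T2) -> count=0 queue=[] holders={T3}
Step 16: signal(T3) -> count=1 queue=[] holders={none}
Final holders: {none} -> 0 thread(s)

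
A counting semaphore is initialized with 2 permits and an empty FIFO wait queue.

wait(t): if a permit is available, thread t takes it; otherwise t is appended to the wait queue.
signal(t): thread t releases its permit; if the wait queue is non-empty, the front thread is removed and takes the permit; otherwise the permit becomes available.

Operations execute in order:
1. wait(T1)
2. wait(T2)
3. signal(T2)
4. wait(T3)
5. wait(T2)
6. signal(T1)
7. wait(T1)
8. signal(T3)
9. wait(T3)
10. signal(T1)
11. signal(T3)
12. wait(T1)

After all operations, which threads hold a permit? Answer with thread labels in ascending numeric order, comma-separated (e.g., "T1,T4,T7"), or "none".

Answer: T1,T2

Derivation:
Step 1: wait(T1) -> count=1 queue=[] holders={T1}
Step 2: wait(T2) -> count=0 queue=[] holders={T1,T2}
Step 3: signal(T2) -> count=1 queue=[] holders={T1}
Step 4: wait(T3) -> count=0 queue=[] holders={T1,T3}
Step 5: wait(T2) -> count=0 queue=[T2] holders={T1,T3}
Step 6: signal(T1) -> count=0 queue=[] holders={T2,T3}
Step 7: wait(T1) -> count=0 queue=[T1] holders={T2,T3}
Step 8: signal(T3) -> count=0 queue=[] holders={T1,T2}
Step 9: wait(T3) -> count=0 queue=[T3] holders={T1,T2}
Step 10: signal(T1) -> count=0 queue=[] holders={T2,T3}
Step 11: signal(T3) -> count=1 queue=[] holders={T2}
Step 12: wait(T1) -> count=0 queue=[] holders={T1,T2}
Final holders: T1,T2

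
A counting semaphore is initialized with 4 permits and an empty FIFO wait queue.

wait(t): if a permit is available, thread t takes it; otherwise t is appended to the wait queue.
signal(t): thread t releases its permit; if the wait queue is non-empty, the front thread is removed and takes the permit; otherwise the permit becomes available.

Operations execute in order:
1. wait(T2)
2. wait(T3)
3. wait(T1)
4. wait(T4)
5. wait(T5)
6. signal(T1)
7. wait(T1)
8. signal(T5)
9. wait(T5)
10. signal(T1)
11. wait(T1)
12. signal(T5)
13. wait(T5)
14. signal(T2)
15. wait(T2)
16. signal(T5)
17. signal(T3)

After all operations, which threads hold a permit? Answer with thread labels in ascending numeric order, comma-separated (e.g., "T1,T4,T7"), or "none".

Answer: T1,T2,T4

Derivation:
Step 1: wait(T2) -> count=3 queue=[] holders={T2}
Step 2: wait(T3) -> count=2 queue=[] holders={T2,T3}
Step 3: wait(T1) -> count=1 queue=[] holders={T1,T2,T3}
Step 4: wait(T4) -> count=0 queue=[] holders={T1,T2,T3,T4}
Step 5: wait(T5) -> count=0 queue=[T5] holders={T1,T2,T3,T4}
Step 6: signal(T1) -> count=0 queue=[] holders={T2,T3,T4,T5}
Step 7: wait(T1) -> count=0 queue=[T1] holders={T2,T3,T4,T5}
Step 8: signal(T5) -> count=0 queue=[] holders={T1,T2,T3,T4}
Step 9: wait(T5) -> count=0 queue=[T5] holders={T1,T2,T3,T4}
Step 10: signal(T1) -> count=0 queue=[] holders={T2,T3,T4,T5}
Step 11: wait(T1) -> count=0 queue=[T1] holders={T2,T3,T4,T5}
Step 12: signal(T5) -> count=0 queue=[] holders={T1,T2,T3,T4}
Step 13: wait(T5) -> count=0 queue=[T5] holders={T1,T2,T3,T4}
Step 14: signal(T2) -> count=0 queue=[] holders={T1,T3,T4,T5}
Step 15: wait(T2) -> count=0 queue=[T2] holders={T1,T3,T4,T5}
Step 16: signal(T5) -> count=0 queue=[] holders={T1,T2,T3,T4}
Step 17: signal(T3) -> count=1 queue=[] holders={T1,T2,T4}
Final holders: T1,T2,T4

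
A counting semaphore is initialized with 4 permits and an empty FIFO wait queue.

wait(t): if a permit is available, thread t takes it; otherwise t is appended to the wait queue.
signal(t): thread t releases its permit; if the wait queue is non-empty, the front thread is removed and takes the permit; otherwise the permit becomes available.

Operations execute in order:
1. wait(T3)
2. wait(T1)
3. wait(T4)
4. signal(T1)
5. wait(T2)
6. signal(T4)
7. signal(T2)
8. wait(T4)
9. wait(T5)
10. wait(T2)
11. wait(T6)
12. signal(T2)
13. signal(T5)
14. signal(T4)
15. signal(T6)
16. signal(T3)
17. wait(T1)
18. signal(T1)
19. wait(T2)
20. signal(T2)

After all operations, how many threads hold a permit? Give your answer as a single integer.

Step 1: wait(T3) -> count=3 queue=[] holders={T3}
Step 2: wait(T1) -> count=2 queue=[] holders={T1,T3}
Step 3: wait(T4) -> count=1 queue=[] holders={T1,T3,T4}
Step 4: signal(T1) -> count=2 queue=[] holders={T3,T4}
Step 5: wait(T2) -> count=1 queue=[] holders={T2,T3,T4}
Step 6: signal(T4) -> count=2 queue=[] holders={T2,T3}
Step 7: signal(T2) -> count=3 queue=[] holders={T3}
Step 8: wait(T4) -> count=2 queue=[] holders={T3,T4}
Step 9: wait(T5) -> count=1 queue=[] holders={T3,T4,T5}
Step 10: wait(T2) -> count=0 queue=[] holders={T2,T3,T4,T5}
Step 11: wait(T6) -> count=0 queue=[T6] holders={T2,T3,T4,T5}
Step 12: signal(T2) -> count=0 queue=[] holders={T3,T4,T5,T6}
Step 13: signal(T5) -> count=1 queue=[] holders={T3,T4,T6}
Step 14: signal(T4) -> count=2 queue=[] holders={T3,T6}
Step 15: signal(T6) -> count=3 queue=[] holders={T3}
Step 16: signal(T3) -> count=4 queue=[] holders={none}
Step 17: wait(T1) -> count=3 queue=[] holders={T1}
Step 18: signal(T1) -> count=4 queue=[] holders={none}
Step 19: wait(T2) -> count=3 queue=[] holders={T2}
Step 20: signal(T2) -> count=4 queue=[] holders={none}
Final holders: {none} -> 0 thread(s)

Answer: 0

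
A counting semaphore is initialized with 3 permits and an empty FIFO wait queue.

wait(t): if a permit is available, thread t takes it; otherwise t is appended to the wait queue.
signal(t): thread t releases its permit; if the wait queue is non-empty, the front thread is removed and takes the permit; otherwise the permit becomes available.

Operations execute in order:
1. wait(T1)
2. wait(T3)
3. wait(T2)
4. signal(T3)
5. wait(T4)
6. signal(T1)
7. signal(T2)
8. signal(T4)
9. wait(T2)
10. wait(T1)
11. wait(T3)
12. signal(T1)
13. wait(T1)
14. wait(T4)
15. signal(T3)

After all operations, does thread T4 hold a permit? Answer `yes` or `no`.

Step 1: wait(T1) -> count=2 queue=[] holders={T1}
Step 2: wait(T3) -> count=1 queue=[] holders={T1,T3}
Step 3: wait(T2) -> count=0 queue=[] holders={T1,T2,T3}
Step 4: signal(T3) -> count=1 queue=[] holders={T1,T2}
Step 5: wait(T4) -> count=0 queue=[] holders={T1,T2,T4}
Step 6: signal(T1) -> count=1 queue=[] holders={T2,T4}
Step 7: signal(T2) -> count=2 queue=[] holders={T4}
Step 8: signal(T4) -> count=3 queue=[] holders={none}
Step 9: wait(T2) -> count=2 queue=[] holders={T2}
Step 10: wait(T1) -> count=1 queue=[] holders={T1,T2}
Step 11: wait(T3) -> count=0 queue=[] holders={T1,T2,T3}
Step 12: signal(T1) -> count=1 queue=[] holders={T2,T3}
Step 13: wait(T1) -> count=0 queue=[] holders={T1,T2,T3}
Step 14: wait(T4) -> count=0 queue=[T4] holders={T1,T2,T3}
Step 15: signal(T3) -> count=0 queue=[] holders={T1,T2,T4}
Final holders: {T1,T2,T4} -> T4 in holders

Answer: yes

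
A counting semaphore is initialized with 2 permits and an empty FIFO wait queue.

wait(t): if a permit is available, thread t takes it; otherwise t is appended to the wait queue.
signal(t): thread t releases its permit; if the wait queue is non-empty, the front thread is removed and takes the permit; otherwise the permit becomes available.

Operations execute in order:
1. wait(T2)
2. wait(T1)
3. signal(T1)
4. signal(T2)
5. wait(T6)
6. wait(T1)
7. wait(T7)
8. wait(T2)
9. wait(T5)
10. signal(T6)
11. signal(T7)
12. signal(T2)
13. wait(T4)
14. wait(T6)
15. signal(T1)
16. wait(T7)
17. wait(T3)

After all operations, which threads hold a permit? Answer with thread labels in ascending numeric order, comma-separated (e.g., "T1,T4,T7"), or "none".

Answer: T4,T5

Derivation:
Step 1: wait(T2) -> count=1 queue=[] holders={T2}
Step 2: wait(T1) -> count=0 queue=[] holders={T1,T2}
Step 3: signal(T1) -> count=1 queue=[] holders={T2}
Step 4: signal(T2) -> count=2 queue=[] holders={none}
Step 5: wait(T6) -> count=1 queue=[] holders={T6}
Step 6: wait(T1) -> count=0 queue=[] holders={T1,T6}
Step 7: wait(T7) -> count=0 queue=[T7] holders={T1,T6}
Step 8: wait(T2) -> count=0 queue=[T7,T2] holders={T1,T6}
Step 9: wait(T5) -> count=0 queue=[T7,T2,T5] holders={T1,T6}
Step 10: signal(T6) -> count=0 queue=[T2,T5] holders={T1,T7}
Step 11: signal(T7) -> count=0 queue=[T5] holders={T1,T2}
Step 12: signal(T2) -> count=0 queue=[] holders={T1,T5}
Step 13: wait(T4) -> count=0 queue=[T4] holders={T1,T5}
Step 14: wait(T6) -> count=0 queue=[T4,T6] holders={T1,T5}
Step 15: signal(T1) -> count=0 queue=[T6] holders={T4,T5}
Step 16: wait(T7) -> count=0 queue=[T6,T7] holders={T4,T5}
Step 17: wait(T3) -> count=0 queue=[T6,T7,T3] holders={T4,T5}
Final holders: T4,T5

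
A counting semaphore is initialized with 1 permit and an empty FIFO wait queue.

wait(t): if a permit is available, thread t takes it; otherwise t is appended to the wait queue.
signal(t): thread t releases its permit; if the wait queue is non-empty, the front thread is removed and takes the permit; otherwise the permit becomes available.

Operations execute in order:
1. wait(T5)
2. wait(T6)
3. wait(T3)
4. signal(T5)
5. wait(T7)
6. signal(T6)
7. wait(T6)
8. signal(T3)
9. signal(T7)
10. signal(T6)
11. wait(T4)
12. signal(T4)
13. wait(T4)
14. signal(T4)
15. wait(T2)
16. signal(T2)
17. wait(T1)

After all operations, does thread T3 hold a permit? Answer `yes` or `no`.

Step 1: wait(T5) -> count=0 queue=[] holders={T5}
Step 2: wait(T6) -> count=0 queue=[T6] holders={T5}
Step 3: wait(T3) -> count=0 queue=[T6,T3] holders={T5}
Step 4: signal(T5) -> count=0 queue=[T3] holders={T6}
Step 5: wait(T7) -> count=0 queue=[T3,T7] holders={T6}
Step 6: signal(T6) -> count=0 queue=[T7] holders={T3}
Step 7: wait(T6) -> count=0 queue=[T7,T6] holders={T3}
Step 8: signal(T3) -> count=0 queue=[T6] holders={T7}
Step 9: signal(T7) -> count=0 queue=[] holders={T6}
Step 10: signal(T6) -> count=1 queue=[] holders={none}
Step 11: wait(T4) -> count=0 queue=[] holders={T4}
Step 12: signal(T4) -> count=1 queue=[] holders={none}
Step 13: wait(T4) -> count=0 queue=[] holders={T4}
Step 14: signal(T4) -> count=1 queue=[] holders={none}
Step 15: wait(T2) -> count=0 queue=[] holders={T2}
Step 16: signal(T2) -> count=1 queue=[] holders={none}
Step 17: wait(T1) -> count=0 queue=[] holders={T1}
Final holders: {T1} -> T3 not in holders

Answer: no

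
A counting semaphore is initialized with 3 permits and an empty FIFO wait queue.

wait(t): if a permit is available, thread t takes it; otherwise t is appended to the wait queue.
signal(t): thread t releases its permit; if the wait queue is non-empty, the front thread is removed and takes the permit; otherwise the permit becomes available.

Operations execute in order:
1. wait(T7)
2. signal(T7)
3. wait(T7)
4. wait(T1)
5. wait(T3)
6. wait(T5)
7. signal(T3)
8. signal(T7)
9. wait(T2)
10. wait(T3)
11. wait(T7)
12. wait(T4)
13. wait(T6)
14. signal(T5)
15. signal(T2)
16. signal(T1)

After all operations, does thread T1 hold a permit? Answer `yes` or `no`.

Step 1: wait(T7) -> count=2 queue=[] holders={T7}
Step 2: signal(T7) -> count=3 queue=[] holders={none}
Step 3: wait(T7) -> count=2 queue=[] holders={T7}
Step 4: wait(T1) -> count=1 queue=[] holders={T1,T7}
Step 5: wait(T3) -> count=0 queue=[] holders={T1,T3,T7}
Step 6: wait(T5) -> count=0 queue=[T5] holders={T1,T3,T7}
Step 7: signal(T3) -> count=0 queue=[] holders={T1,T5,T7}
Step 8: signal(T7) -> count=1 queue=[] holders={T1,T5}
Step 9: wait(T2) -> count=0 queue=[] holders={T1,T2,T5}
Step 10: wait(T3) -> count=0 queue=[T3] holders={T1,T2,T5}
Step 11: wait(T7) -> count=0 queue=[T3,T7] holders={T1,T2,T5}
Step 12: wait(T4) -> count=0 queue=[T3,T7,T4] holders={T1,T2,T5}
Step 13: wait(T6) -> count=0 queue=[T3,T7,T4,T6] holders={T1,T2,T5}
Step 14: signal(T5) -> count=0 queue=[T7,T4,T6] holders={T1,T2,T3}
Step 15: signal(T2) -> count=0 queue=[T4,T6] holders={T1,T3,T7}
Step 16: signal(T1) -> count=0 queue=[T6] holders={T3,T4,T7}
Final holders: {T3,T4,T7} -> T1 not in holders

Answer: no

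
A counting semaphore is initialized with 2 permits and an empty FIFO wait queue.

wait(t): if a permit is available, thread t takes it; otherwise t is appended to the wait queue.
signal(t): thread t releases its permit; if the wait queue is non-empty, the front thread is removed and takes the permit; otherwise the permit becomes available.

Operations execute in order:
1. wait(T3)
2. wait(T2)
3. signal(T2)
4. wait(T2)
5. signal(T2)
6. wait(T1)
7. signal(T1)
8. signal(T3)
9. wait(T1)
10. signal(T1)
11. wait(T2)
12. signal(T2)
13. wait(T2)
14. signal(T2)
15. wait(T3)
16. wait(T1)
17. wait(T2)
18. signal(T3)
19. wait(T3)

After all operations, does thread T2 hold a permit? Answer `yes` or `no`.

Answer: yes

Derivation:
Step 1: wait(T3) -> count=1 queue=[] holders={T3}
Step 2: wait(T2) -> count=0 queue=[] holders={T2,T3}
Step 3: signal(T2) -> count=1 queue=[] holders={T3}
Step 4: wait(T2) -> count=0 queue=[] holders={T2,T3}
Step 5: signal(T2) -> count=1 queue=[] holders={T3}
Step 6: wait(T1) -> count=0 queue=[] holders={T1,T3}
Step 7: signal(T1) -> count=1 queue=[] holders={T3}
Step 8: signal(T3) -> count=2 queue=[] holders={none}
Step 9: wait(T1) -> count=1 queue=[] holders={T1}
Step 10: signal(T1) -> count=2 queue=[] holders={none}
Step 11: wait(T2) -> count=1 queue=[] holders={T2}
Step 12: signal(T2) -> count=2 queue=[] holders={none}
Step 13: wait(T2) -> count=1 queue=[] holders={T2}
Step 14: signal(T2) -> count=2 queue=[] holders={none}
Step 15: wait(T3) -> count=1 queue=[] holders={T3}
Step 16: wait(T1) -> count=0 queue=[] holders={T1,T3}
Step 17: wait(T2) -> count=0 queue=[T2] holders={T1,T3}
Step 18: signal(T3) -> count=0 queue=[] holders={T1,T2}
Step 19: wait(T3) -> count=0 queue=[T3] holders={T1,T2}
Final holders: {T1,T2} -> T2 in holders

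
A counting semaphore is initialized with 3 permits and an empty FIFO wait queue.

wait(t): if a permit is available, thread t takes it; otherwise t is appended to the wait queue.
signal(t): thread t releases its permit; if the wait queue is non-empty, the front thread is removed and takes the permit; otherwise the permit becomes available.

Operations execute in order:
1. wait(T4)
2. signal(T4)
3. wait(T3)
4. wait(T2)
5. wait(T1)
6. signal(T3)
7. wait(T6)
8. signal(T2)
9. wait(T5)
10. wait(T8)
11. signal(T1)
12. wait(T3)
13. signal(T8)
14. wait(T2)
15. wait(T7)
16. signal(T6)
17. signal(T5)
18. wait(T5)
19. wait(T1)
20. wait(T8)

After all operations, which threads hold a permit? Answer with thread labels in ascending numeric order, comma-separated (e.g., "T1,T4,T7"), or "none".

Answer: T2,T3,T7

Derivation:
Step 1: wait(T4) -> count=2 queue=[] holders={T4}
Step 2: signal(T4) -> count=3 queue=[] holders={none}
Step 3: wait(T3) -> count=2 queue=[] holders={T3}
Step 4: wait(T2) -> count=1 queue=[] holders={T2,T3}
Step 5: wait(T1) -> count=0 queue=[] holders={T1,T2,T3}
Step 6: signal(T3) -> count=1 queue=[] holders={T1,T2}
Step 7: wait(T6) -> count=0 queue=[] holders={T1,T2,T6}
Step 8: signal(T2) -> count=1 queue=[] holders={T1,T6}
Step 9: wait(T5) -> count=0 queue=[] holders={T1,T5,T6}
Step 10: wait(T8) -> count=0 queue=[T8] holders={T1,T5,T6}
Step 11: signal(T1) -> count=0 queue=[] holders={T5,T6,T8}
Step 12: wait(T3) -> count=0 queue=[T3] holders={T5,T6,T8}
Step 13: signal(T8) -> count=0 queue=[] holders={T3,T5,T6}
Step 14: wait(T2) -> count=0 queue=[T2] holders={T3,T5,T6}
Step 15: wait(T7) -> count=0 queue=[T2,T7] holders={T3,T5,T6}
Step 16: signal(T6) -> count=0 queue=[T7] holders={T2,T3,T5}
Step 17: signal(T5) -> count=0 queue=[] holders={T2,T3,T7}
Step 18: wait(T5) -> count=0 queue=[T5] holders={T2,T3,T7}
Step 19: wait(T1) -> count=0 queue=[T5,T1] holders={T2,T3,T7}
Step 20: wait(T8) -> count=0 queue=[T5,T1,T8] holders={T2,T3,T7}
Final holders: T2,T3,T7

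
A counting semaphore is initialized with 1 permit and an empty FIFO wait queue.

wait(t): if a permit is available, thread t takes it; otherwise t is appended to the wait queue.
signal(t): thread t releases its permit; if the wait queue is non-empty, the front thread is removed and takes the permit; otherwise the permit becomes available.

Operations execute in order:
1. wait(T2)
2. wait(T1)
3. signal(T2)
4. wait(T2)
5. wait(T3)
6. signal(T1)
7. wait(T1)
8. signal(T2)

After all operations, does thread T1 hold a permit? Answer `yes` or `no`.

Answer: no

Derivation:
Step 1: wait(T2) -> count=0 queue=[] holders={T2}
Step 2: wait(T1) -> count=0 queue=[T1] holders={T2}
Step 3: signal(T2) -> count=0 queue=[] holders={T1}
Step 4: wait(T2) -> count=0 queue=[T2] holders={T1}
Step 5: wait(T3) -> count=0 queue=[T2,T3] holders={T1}
Step 6: signal(T1) -> count=0 queue=[T3] holders={T2}
Step 7: wait(T1) -> count=0 queue=[T3,T1] holders={T2}
Step 8: signal(T2) -> count=0 queue=[T1] holders={T3}
Final holders: {T3} -> T1 not in holders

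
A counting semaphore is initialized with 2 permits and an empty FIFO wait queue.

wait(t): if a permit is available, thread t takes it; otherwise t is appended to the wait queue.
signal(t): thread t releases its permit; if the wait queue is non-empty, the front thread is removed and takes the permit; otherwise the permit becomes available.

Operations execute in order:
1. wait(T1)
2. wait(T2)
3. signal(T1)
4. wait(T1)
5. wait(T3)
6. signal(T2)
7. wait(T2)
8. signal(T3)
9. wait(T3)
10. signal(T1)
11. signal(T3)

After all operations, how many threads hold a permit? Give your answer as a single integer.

Answer: 1

Derivation:
Step 1: wait(T1) -> count=1 queue=[] holders={T1}
Step 2: wait(T2) -> count=0 queue=[] holders={T1,T2}
Step 3: signal(T1) -> count=1 queue=[] holders={T2}
Step 4: wait(T1) -> count=0 queue=[] holders={T1,T2}
Step 5: wait(T3) -> count=0 queue=[T3] holders={T1,T2}
Step 6: signal(T2) -> count=0 queue=[] holders={T1,T3}
Step 7: wait(T2) -> count=0 queue=[T2] holders={T1,T3}
Step 8: signal(T3) -> count=0 queue=[] holders={T1,T2}
Step 9: wait(T3) -> count=0 queue=[T3] holders={T1,T2}
Step 10: signal(T1) -> count=0 queue=[] holders={T2,T3}
Step 11: signal(T3) -> count=1 queue=[] holders={T2}
Final holders: {T2} -> 1 thread(s)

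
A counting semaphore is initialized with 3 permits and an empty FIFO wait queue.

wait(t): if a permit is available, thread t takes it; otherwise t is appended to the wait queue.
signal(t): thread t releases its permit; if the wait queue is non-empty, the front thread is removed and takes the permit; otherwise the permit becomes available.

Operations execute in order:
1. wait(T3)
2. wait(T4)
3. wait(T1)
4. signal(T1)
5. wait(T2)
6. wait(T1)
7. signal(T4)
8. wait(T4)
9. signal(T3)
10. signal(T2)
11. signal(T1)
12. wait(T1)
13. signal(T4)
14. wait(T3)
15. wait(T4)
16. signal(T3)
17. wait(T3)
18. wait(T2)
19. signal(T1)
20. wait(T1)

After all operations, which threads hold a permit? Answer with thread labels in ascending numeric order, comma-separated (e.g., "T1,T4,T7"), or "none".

Step 1: wait(T3) -> count=2 queue=[] holders={T3}
Step 2: wait(T4) -> count=1 queue=[] holders={T3,T4}
Step 3: wait(T1) -> count=0 queue=[] holders={T1,T3,T4}
Step 4: signal(T1) -> count=1 queue=[] holders={T3,T4}
Step 5: wait(T2) -> count=0 queue=[] holders={T2,T3,T4}
Step 6: wait(T1) -> count=0 queue=[T1] holders={T2,T3,T4}
Step 7: signal(T4) -> count=0 queue=[] holders={T1,T2,T3}
Step 8: wait(T4) -> count=0 queue=[T4] holders={T1,T2,T3}
Step 9: signal(T3) -> count=0 queue=[] holders={T1,T2,T4}
Step 10: signal(T2) -> count=1 queue=[] holders={T1,T4}
Step 11: signal(T1) -> count=2 queue=[] holders={T4}
Step 12: wait(T1) -> count=1 queue=[] holders={T1,T4}
Step 13: signal(T4) -> count=2 queue=[] holders={T1}
Step 14: wait(T3) -> count=1 queue=[] holders={T1,T3}
Step 15: wait(T4) -> count=0 queue=[] holders={T1,T3,T4}
Step 16: signal(T3) -> count=1 queue=[] holders={T1,T4}
Step 17: wait(T3) -> count=0 queue=[] holders={T1,T3,T4}
Step 18: wait(T2) -> count=0 queue=[T2] holders={T1,T3,T4}
Step 19: signal(T1) -> count=0 queue=[] holders={T2,T3,T4}
Step 20: wait(T1) -> count=0 queue=[T1] holders={T2,T3,T4}
Final holders: T2,T3,T4

Answer: T2,T3,T4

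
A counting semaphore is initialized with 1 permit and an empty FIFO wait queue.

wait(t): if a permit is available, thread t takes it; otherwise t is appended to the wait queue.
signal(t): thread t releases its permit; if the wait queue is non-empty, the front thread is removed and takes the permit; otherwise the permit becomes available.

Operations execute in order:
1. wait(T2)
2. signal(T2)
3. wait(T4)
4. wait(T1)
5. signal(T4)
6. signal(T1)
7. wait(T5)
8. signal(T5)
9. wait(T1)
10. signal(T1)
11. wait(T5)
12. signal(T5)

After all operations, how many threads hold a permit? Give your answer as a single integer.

Answer: 0

Derivation:
Step 1: wait(T2) -> count=0 queue=[] holders={T2}
Step 2: signal(T2) -> count=1 queue=[] holders={none}
Step 3: wait(T4) -> count=0 queue=[] holders={T4}
Step 4: wait(T1) -> count=0 queue=[T1] holders={T4}
Step 5: signal(T4) -> count=0 queue=[] holders={T1}
Step 6: signal(T1) -> count=1 queue=[] holders={none}
Step 7: wait(T5) -> count=0 queue=[] holders={T5}
Step 8: signal(T5) -> count=1 queue=[] holders={none}
Step 9: wait(T1) -> count=0 queue=[] holders={T1}
Step 10: signal(T1) -> count=1 queue=[] holders={none}
Step 11: wait(T5) -> count=0 queue=[] holders={T5}
Step 12: signal(T5) -> count=1 queue=[] holders={none}
Final holders: {none} -> 0 thread(s)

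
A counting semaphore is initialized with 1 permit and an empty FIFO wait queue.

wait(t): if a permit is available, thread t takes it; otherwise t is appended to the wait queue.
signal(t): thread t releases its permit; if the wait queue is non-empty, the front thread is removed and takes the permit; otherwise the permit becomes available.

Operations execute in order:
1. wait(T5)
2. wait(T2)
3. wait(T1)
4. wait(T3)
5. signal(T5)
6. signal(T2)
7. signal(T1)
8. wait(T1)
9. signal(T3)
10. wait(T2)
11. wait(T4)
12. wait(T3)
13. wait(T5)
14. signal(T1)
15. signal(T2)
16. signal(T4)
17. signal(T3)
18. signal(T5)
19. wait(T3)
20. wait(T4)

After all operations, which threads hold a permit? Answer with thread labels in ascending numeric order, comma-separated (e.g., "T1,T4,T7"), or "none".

Step 1: wait(T5) -> count=0 queue=[] holders={T5}
Step 2: wait(T2) -> count=0 queue=[T2] holders={T5}
Step 3: wait(T1) -> count=0 queue=[T2,T1] holders={T5}
Step 4: wait(T3) -> count=0 queue=[T2,T1,T3] holders={T5}
Step 5: signal(T5) -> count=0 queue=[T1,T3] holders={T2}
Step 6: signal(T2) -> count=0 queue=[T3] holders={T1}
Step 7: signal(T1) -> count=0 queue=[] holders={T3}
Step 8: wait(T1) -> count=0 queue=[T1] holders={T3}
Step 9: signal(T3) -> count=0 queue=[] holders={T1}
Step 10: wait(T2) -> count=0 queue=[T2] holders={T1}
Step 11: wait(T4) -> count=0 queue=[T2,T4] holders={T1}
Step 12: wait(T3) -> count=0 queue=[T2,T4,T3] holders={T1}
Step 13: wait(T5) -> count=0 queue=[T2,T4,T3,T5] holders={T1}
Step 14: signal(T1) -> count=0 queue=[T4,T3,T5] holders={T2}
Step 15: signal(T2) -> count=0 queue=[T3,T5] holders={T4}
Step 16: signal(T4) -> count=0 queue=[T5] holders={T3}
Step 17: signal(T3) -> count=0 queue=[] holders={T5}
Step 18: signal(T5) -> count=1 queue=[] holders={none}
Step 19: wait(T3) -> count=0 queue=[] holders={T3}
Step 20: wait(T4) -> count=0 queue=[T4] holders={T3}
Final holders: T3

Answer: T3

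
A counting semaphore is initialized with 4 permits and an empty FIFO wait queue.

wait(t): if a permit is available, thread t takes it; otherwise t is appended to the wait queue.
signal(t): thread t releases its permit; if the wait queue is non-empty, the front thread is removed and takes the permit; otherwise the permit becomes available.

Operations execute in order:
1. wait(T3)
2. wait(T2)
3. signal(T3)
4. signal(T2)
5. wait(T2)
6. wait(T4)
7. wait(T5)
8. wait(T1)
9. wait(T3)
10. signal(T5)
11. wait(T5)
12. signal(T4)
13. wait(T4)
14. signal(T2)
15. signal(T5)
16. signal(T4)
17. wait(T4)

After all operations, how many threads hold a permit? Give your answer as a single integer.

Answer: 3

Derivation:
Step 1: wait(T3) -> count=3 queue=[] holders={T3}
Step 2: wait(T2) -> count=2 queue=[] holders={T2,T3}
Step 3: signal(T3) -> count=3 queue=[] holders={T2}
Step 4: signal(T2) -> count=4 queue=[] holders={none}
Step 5: wait(T2) -> count=3 queue=[] holders={T2}
Step 6: wait(T4) -> count=2 queue=[] holders={T2,T4}
Step 7: wait(T5) -> count=1 queue=[] holders={T2,T4,T5}
Step 8: wait(T1) -> count=0 queue=[] holders={T1,T2,T4,T5}
Step 9: wait(T3) -> count=0 queue=[T3] holders={T1,T2,T4,T5}
Step 10: signal(T5) -> count=0 queue=[] holders={T1,T2,T3,T4}
Step 11: wait(T5) -> count=0 queue=[T5] holders={T1,T2,T3,T4}
Step 12: signal(T4) -> count=0 queue=[] holders={T1,T2,T3,T5}
Step 13: wait(T4) -> count=0 queue=[T4] holders={T1,T2,T3,T5}
Step 14: signal(T2) -> count=0 queue=[] holders={T1,T3,T4,T5}
Step 15: signal(T5) -> count=1 queue=[] holders={T1,T3,T4}
Step 16: signal(T4) -> count=2 queue=[] holders={T1,T3}
Step 17: wait(T4) -> count=1 queue=[] holders={T1,T3,T4}
Final holders: {T1,T3,T4} -> 3 thread(s)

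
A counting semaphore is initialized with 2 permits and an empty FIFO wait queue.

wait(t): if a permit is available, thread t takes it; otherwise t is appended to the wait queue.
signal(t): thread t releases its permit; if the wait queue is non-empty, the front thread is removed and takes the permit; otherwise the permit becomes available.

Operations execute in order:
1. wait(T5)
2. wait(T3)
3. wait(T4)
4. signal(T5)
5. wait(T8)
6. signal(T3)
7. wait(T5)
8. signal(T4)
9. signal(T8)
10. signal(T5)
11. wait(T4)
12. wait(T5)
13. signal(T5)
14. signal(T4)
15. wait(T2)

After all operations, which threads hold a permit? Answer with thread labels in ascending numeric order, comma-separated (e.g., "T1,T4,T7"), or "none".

Answer: T2

Derivation:
Step 1: wait(T5) -> count=1 queue=[] holders={T5}
Step 2: wait(T3) -> count=0 queue=[] holders={T3,T5}
Step 3: wait(T4) -> count=0 queue=[T4] holders={T3,T5}
Step 4: signal(T5) -> count=0 queue=[] holders={T3,T4}
Step 5: wait(T8) -> count=0 queue=[T8] holders={T3,T4}
Step 6: signal(T3) -> count=0 queue=[] holders={T4,T8}
Step 7: wait(T5) -> count=0 queue=[T5] holders={T4,T8}
Step 8: signal(T4) -> count=0 queue=[] holders={T5,T8}
Step 9: signal(T8) -> count=1 queue=[] holders={T5}
Step 10: signal(T5) -> count=2 queue=[] holders={none}
Step 11: wait(T4) -> count=1 queue=[] holders={T4}
Step 12: wait(T5) -> count=0 queue=[] holders={T4,T5}
Step 13: signal(T5) -> count=1 queue=[] holders={T4}
Step 14: signal(T4) -> count=2 queue=[] holders={none}
Step 15: wait(T2) -> count=1 queue=[] holders={T2}
Final holders: T2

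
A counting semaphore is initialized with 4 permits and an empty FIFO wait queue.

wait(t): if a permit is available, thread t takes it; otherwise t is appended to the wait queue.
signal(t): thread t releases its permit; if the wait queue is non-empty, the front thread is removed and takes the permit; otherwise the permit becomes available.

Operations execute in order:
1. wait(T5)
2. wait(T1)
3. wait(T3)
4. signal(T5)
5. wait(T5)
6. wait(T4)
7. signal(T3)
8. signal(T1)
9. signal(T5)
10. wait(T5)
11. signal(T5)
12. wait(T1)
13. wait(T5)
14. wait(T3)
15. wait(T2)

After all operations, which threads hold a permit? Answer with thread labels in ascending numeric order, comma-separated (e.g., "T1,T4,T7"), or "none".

Answer: T1,T3,T4,T5

Derivation:
Step 1: wait(T5) -> count=3 queue=[] holders={T5}
Step 2: wait(T1) -> count=2 queue=[] holders={T1,T5}
Step 3: wait(T3) -> count=1 queue=[] holders={T1,T3,T5}
Step 4: signal(T5) -> count=2 queue=[] holders={T1,T3}
Step 5: wait(T5) -> count=1 queue=[] holders={T1,T3,T5}
Step 6: wait(T4) -> count=0 queue=[] holders={T1,T3,T4,T5}
Step 7: signal(T3) -> count=1 queue=[] holders={T1,T4,T5}
Step 8: signal(T1) -> count=2 queue=[] holders={T4,T5}
Step 9: signal(T5) -> count=3 queue=[] holders={T4}
Step 10: wait(T5) -> count=2 queue=[] holders={T4,T5}
Step 11: signal(T5) -> count=3 queue=[] holders={T4}
Step 12: wait(T1) -> count=2 queue=[] holders={T1,T4}
Step 13: wait(T5) -> count=1 queue=[] holders={T1,T4,T5}
Step 14: wait(T3) -> count=0 queue=[] holders={T1,T3,T4,T5}
Step 15: wait(T2) -> count=0 queue=[T2] holders={T1,T3,T4,T5}
Final holders: T1,T3,T4,T5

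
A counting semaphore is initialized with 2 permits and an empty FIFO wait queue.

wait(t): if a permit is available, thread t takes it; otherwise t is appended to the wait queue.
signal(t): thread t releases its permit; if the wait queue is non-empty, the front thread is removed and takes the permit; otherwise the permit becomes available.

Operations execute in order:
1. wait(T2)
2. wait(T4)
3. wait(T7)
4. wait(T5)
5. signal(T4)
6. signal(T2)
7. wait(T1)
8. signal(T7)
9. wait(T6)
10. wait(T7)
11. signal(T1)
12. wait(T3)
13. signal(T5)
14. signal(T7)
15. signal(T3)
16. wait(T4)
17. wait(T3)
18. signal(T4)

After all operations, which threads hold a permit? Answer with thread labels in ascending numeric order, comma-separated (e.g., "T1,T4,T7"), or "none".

Answer: T3,T6

Derivation:
Step 1: wait(T2) -> count=1 queue=[] holders={T2}
Step 2: wait(T4) -> count=0 queue=[] holders={T2,T4}
Step 3: wait(T7) -> count=0 queue=[T7] holders={T2,T4}
Step 4: wait(T5) -> count=0 queue=[T7,T5] holders={T2,T4}
Step 5: signal(T4) -> count=0 queue=[T5] holders={T2,T7}
Step 6: signal(T2) -> count=0 queue=[] holders={T5,T7}
Step 7: wait(T1) -> count=0 queue=[T1] holders={T5,T7}
Step 8: signal(T7) -> count=0 queue=[] holders={T1,T5}
Step 9: wait(T6) -> count=0 queue=[T6] holders={T1,T5}
Step 10: wait(T7) -> count=0 queue=[T6,T7] holders={T1,T5}
Step 11: signal(T1) -> count=0 queue=[T7] holders={T5,T6}
Step 12: wait(T3) -> count=0 queue=[T7,T3] holders={T5,T6}
Step 13: signal(T5) -> count=0 queue=[T3] holders={T6,T7}
Step 14: signal(T7) -> count=0 queue=[] holders={T3,T6}
Step 15: signal(T3) -> count=1 queue=[] holders={T6}
Step 16: wait(T4) -> count=0 queue=[] holders={T4,T6}
Step 17: wait(T3) -> count=0 queue=[T3] holders={T4,T6}
Step 18: signal(T4) -> count=0 queue=[] holders={T3,T6}
Final holders: T3,T6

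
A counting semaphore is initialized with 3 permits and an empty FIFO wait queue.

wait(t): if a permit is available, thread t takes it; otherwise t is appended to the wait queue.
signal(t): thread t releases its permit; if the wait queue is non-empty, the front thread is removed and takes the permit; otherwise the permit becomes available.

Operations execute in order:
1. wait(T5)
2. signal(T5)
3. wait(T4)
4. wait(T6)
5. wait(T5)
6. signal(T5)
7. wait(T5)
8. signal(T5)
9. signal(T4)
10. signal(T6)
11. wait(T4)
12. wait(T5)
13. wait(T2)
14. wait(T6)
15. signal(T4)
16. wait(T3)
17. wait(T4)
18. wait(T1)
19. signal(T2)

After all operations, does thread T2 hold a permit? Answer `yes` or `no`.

Step 1: wait(T5) -> count=2 queue=[] holders={T5}
Step 2: signal(T5) -> count=3 queue=[] holders={none}
Step 3: wait(T4) -> count=2 queue=[] holders={T4}
Step 4: wait(T6) -> count=1 queue=[] holders={T4,T6}
Step 5: wait(T5) -> count=0 queue=[] holders={T4,T5,T6}
Step 6: signal(T5) -> count=1 queue=[] holders={T4,T6}
Step 7: wait(T5) -> count=0 queue=[] holders={T4,T5,T6}
Step 8: signal(T5) -> count=1 queue=[] holders={T4,T6}
Step 9: signal(T4) -> count=2 queue=[] holders={T6}
Step 10: signal(T6) -> count=3 queue=[] holders={none}
Step 11: wait(T4) -> count=2 queue=[] holders={T4}
Step 12: wait(T5) -> count=1 queue=[] holders={T4,T5}
Step 13: wait(T2) -> count=0 queue=[] holders={T2,T4,T5}
Step 14: wait(T6) -> count=0 queue=[T6] holders={T2,T4,T5}
Step 15: signal(T4) -> count=0 queue=[] holders={T2,T5,T6}
Step 16: wait(T3) -> count=0 queue=[T3] holders={T2,T5,T6}
Step 17: wait(T4) -> count=0 queue=[T3,T4] holders={T2,T5,T6}
Step 18: wait(T1) -> count=0 queue=[T3,T4,T1] holders={T2,T5,T6}
Step 19: signal(T2) -> count=0 queue=[T4,T1] holders={T3,T5,T6}
Final holders: {T3,T5,T6} -> T2 not in holders

Answer: no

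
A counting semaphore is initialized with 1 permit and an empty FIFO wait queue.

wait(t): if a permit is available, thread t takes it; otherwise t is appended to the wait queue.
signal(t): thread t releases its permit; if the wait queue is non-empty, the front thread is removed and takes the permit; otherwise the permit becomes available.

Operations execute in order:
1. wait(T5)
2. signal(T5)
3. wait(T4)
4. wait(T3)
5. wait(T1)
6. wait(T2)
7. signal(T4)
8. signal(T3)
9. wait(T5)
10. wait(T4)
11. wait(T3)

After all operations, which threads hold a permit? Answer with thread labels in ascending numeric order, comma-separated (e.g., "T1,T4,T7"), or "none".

Step 1: wait(T5) -> count=0 queue=[] holders={T5}
Step 2: signal(T5) -> count=1 queue=[] holders={none}
Step 3: wait(T4) -> count=0 queue=[] holders={T4}
Step 4: wait(T3) -> count=0 queue=[T3] holders={T4}
Step 5: wait(T1) -> count=0 queue=[T3,T1] holders={T4}
Step 6: wait(T2) -> count=0 queue=[T3,T1,T2] holders={T4}
Step 7: signal(T4) -> count=0 queue=[T1,T2] holders={T3}
Step 8: signal(T3) -> count=0 queue=[T2] holders={T1}
Step 9: wait(T5) -> count=0 queue=[T2,T5] holders={T1}
Step 10: wait(T4) -> count=0 queue=[T2,T5,T4] holders={T1}
Step 11: wait(T3) -> count=0 queue=[T2,T5,T4,T3] holders={T1}
Final holders: T1

Answer: T1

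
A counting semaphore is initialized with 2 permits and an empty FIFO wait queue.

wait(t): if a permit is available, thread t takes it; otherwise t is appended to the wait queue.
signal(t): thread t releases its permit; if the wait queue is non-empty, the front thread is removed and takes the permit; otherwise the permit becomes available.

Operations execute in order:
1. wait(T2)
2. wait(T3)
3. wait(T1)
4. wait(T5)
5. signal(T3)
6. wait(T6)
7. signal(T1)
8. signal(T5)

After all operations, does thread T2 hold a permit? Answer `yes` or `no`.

Step 1: wait(T2) -> count=1 queue=[] holders={T2}
Step 2: wait(T3) -> count=0 queue=[] holders={T2,T3}
Step 3: wait(T1) -> count=0 queue=[T1] holders={T2,T3}
Step 4: wait(T5) -> count=0 queue=[T1,T5] holders={T2,T3}
Step 5: signal(T3) -> count=0 queue=[T5] holders={T1,T2}
Step 6: wait(T6) -> count=0 queue=[T5,T6] holders={T1,T2}
Step 7: signal(T1) -> count=0 queue=[T6] holders={T2,T5}
Step 8: signal(T5) -> count=0 queue=[] holders={T2,T6}
Final holders: {T2,T6} -> T2 in holders

Answer: yes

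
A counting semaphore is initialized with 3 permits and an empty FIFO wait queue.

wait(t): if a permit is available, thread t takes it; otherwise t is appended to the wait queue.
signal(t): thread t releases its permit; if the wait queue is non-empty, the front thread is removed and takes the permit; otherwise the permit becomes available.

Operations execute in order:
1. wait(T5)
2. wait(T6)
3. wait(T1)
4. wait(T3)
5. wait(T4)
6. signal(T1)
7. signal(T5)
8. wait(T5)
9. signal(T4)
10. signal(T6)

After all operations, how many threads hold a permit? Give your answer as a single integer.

Step 1: wait(T5) -> count=2 queue=[] holders={T5}
Step 2: wait(T6) -> count=1 queue=[] holders={T5,T6}
Step 3: wait(T1) -> count=0 queue=[] holders={T1,T5,T6}
Step 4: wait(T3) -> count=0 queue=[T3] holders={T1,T5,T6}
Step 5: wait(T4) -> count=0 queue=[T3,T4] holders={T1,T5,T6}
Step 6: signal(T1) -> count=0 queue=[T4] holders={T3,T5,T6}
Step 7: signal(T5) -> count=0 queue=[] holders={T3,T4,T6}
Step 8: wait(T5) -> count=0 queue=[T5] holders={T3,T4,T6}
Step 9: signal(T4) -> count=0 queue=[] holders={T3,T5,T6}
Step 10: signal(T6) -> count=1 queue=[] holders={T3,T5}
Final holders: {T3,T5} -> 2 thread(s)

Answer: 2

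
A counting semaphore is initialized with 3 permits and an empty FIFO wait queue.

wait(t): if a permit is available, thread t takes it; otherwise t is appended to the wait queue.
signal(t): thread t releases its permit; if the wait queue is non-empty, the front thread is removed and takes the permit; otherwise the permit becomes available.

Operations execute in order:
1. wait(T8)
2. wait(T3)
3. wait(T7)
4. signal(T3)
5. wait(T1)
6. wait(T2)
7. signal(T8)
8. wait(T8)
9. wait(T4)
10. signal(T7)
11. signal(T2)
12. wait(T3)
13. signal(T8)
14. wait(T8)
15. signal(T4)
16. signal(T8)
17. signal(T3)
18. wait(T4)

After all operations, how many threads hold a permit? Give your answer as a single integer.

Answer: 2

Derivation:
Step 1: wait(T8) -> count=2 queue=[] holders={T8}
Step 2: wait(T3) -> count=1 queue=[] holders={T3,T8}
Step 3: wait(T7) -> count=0 queue=[] holders={T3,T7,T8}
Step 4: signal(T3) -> count=1 queue=[] holders={T7,T8}
Step 5: wait(T1) -> count=0 queue=[] holders={T1,T7,T8}
Step 6: wait(T2) -> count=0 queue=[T2] holders={T1,T7,T8}
Step 7: signal(T8) -> count=0 queue=[] holders={T1,T2,T7}
Step 8: wait(T8) -> count=0 queue=[T8] holders={T1,T2,T7}
Step 9: wait(T4) -> count=0 queue=[T8,T4] holders={T1,T2,T7}
Step 10: signal(T7) -> count=0 queue=[T4] holders={T1,T2,T8}
Step 11: signal(T2) -> count=0 queue=[] holders={T1,T4,T8}
Step 12: wait(T3) -> count=0 queue=[T3] holders={T1,T4,T8}
Step 13: signal(T8) -> count=0 queue=[] holders={T1,T3,T4}
Step 14: wait(T8) -> count=0 queue=[T8] holders={T1,T3,T4}
Step 15: signal(T4) -> count=0 queue=[] holders={T1,T3,T8}
Step 16: signal(T8) -> count=1 queue=[] holders={T1,T3}
Step 17: signal(T3) -> count=2 queue=[] holders={T1}
Step 18: wait(T4) -> count=1 queue=[] holders={T1,T4}
Final holders: {T1,T4} -> 2 thread(s)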